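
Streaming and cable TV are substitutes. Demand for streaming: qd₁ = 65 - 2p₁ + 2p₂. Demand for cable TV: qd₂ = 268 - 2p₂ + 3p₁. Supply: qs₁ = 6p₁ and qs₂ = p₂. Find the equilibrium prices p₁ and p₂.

Market 1: 65 - 2p₁ + 2p₂ = 6p₁ → 8p₁ - 2p₂ = 65.
Market 2: 3p₂ - 3p₁ = 268.
Eliminating p₂: 3×(1) + 2×(2) gives 18p₁ = 731, so p₁ = 731/18.
Back-substitute into (2): p₂ = (268 + 3×731/18) / 3 = 2339/18.

p₁ = 731/18, p₂ = 2339/18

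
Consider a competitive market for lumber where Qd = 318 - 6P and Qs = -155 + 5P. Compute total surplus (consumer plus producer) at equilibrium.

Equilibrium: 318 - 6P = -155 + 5P gives P* = 43, Q* = 60.
Demand choke price: P = 53; supply starts at P = 31.
CS = ½(53 − 43)(60) = 300; PS = ½(43 − 31)(60) = 360.

Total surplus = 660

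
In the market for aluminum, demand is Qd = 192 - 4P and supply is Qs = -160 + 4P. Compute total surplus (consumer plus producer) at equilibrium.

Equilibrium: 192 - 4P = -160 + 4P gives P* = 44, Q* = 16.
Demand choke price: P = 48; supply starts at P = 40.
CS = ½(48 − 44)(16) = 32; PS = ½(44 − 40)(16) = 32.

Total surplus = 64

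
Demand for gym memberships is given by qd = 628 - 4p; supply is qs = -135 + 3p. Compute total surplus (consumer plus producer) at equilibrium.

Equilibrium: 628 - 4p = -135 + 3p gives p* = 109, q* = 192.
Demand choke price: p = 157; supply starts at p = 45.
CS = ½(157 − 109)(192) = 4608; PS = ½(109 − 45)(192) = 6144.

Total surplus = 10752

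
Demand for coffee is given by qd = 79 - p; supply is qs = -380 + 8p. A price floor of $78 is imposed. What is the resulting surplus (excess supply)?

Equilibrium price would be p* = 51, so the floor at 78 binds.
At p = 78: qd = 1, qs = 244.
Surplus = 244 − 1 = 243.

Surplus = 243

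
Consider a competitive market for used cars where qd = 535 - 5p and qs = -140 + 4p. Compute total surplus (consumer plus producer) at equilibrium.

Equilibrium: 535 - 5p = -140 + 4p gives p* = 75, q* = 160.
Demand choke price: p = 107; supply starts at p = 35.
CS = ½(107 − 75)(160) = 2560; PS = ½(75 − 35)(160) = 3200.

Total surplus = 5760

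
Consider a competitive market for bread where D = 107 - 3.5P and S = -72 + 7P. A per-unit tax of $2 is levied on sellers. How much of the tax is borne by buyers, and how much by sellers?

Buyers bear 4/3, sellers bear 2/3

Pre-tax equilibrium: P* = 358/21, Q* = 142/3.
Tax on sellers shifts supply to S = -72 + 7(P − 2) = -86 + 7P.
107 - 3.5P = -86 + 7P gives buyer price Pb = 386/21; sellers receive Ps = 386/21 − 2 = 344/21.
New quantity: Q = 107 − 3.5(386/21) = 128/3.
Buyer burden = 386/21 − 358/21 = 4/3; seller burden = 358/21 − 344/21 = 2/3.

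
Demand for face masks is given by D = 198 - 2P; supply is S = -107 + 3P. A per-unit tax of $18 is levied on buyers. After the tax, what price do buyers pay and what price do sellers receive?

Buyers pay $71.8, sellers receive $53.8

Pre-tax equilibrium: P* = 61, Q* = 76.
Tax on buyers shifts demand to D = 198 − 2(P + 18) = 162 - 2P.
162 - 2P = -107 + 3P gives seller price Ps = 53.8; buyers pay Pb = 53.8 + 18 = 71.8.
New quantity: Q = 198 − 2(71.8) = 54.4.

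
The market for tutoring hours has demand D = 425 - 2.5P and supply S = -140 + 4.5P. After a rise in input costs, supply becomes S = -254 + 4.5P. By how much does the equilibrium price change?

Original equilibrium: P* = 565/7, Q* = 3125/14.
New equilibrium: 425 - 2.5P = -254 + 4.5P, so 679 = 7P and P' = 97; Q' = 425 − 2.5(97) = 182.5.
Change in price: 97 − 565/7 = 114/7.

ΔP = 114/7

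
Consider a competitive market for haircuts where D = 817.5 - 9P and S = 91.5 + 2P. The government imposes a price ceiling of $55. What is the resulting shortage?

Equilibrium price would be P* = 66, so the ceiling at 55 binds.
At P = 55: D = 817.5 − 9(55) = 322.5, S = 91.5 + 2(55) = 201.5.
Shortage = 322.5 − 201.5 = 121.

Shortage = 121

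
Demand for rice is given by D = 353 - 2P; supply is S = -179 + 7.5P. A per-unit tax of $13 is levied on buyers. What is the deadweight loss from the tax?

Pre-tax equilibrium: P* = 56, Q* = 241.
Tax on buyers shifts demand to D = 353 − 2(P + 13) = 327 - 2P.
327 - 2P = -179 + 7.5P gives seller price Ps = 1012/19; buyers pay Pb = 1012/19 + 13 = 1259/19.
New quantity: Q = 353 − 2(1259/19) = 4189/19.
DWL = ½ × 13 × (241 − 4189/19) = 2535/19.

Deadweight loss = 2535/19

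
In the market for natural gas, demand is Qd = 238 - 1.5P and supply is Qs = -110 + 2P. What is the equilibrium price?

P* = 696/7

Set Qd = Qs: 238 - 1.5P = -110 + 2P.
348 = 3.5P, so P* = 696/7.
Q* = 238 − 1.5(696/7) = 622/7.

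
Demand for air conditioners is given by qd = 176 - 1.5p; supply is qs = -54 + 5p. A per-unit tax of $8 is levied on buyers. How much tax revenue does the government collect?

Pre-tax equilibrium: p* = 460/13, q* = 1598/13.
Tax on buyers shifts demand to qd = 176 − 1.5(p + 8) = 164 - 1.5p.
164 - 1.5p = -54 + 5p gives seller price ps = 436/13; buyers pay pb = 436/13 + 8 = 540/13.
New quantity: q = 176 − 1.5(540/13) = 1478/13.
Revenue = 8 × 1478/13 = 11824/13.

Tax revenue = 11824/13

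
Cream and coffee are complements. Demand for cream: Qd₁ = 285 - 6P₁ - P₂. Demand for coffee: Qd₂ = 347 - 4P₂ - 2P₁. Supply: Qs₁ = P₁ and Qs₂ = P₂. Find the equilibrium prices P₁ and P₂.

P₁ = 98/3, P₂ = 169/3

Market 1: 285 - 6P₁ - P₂ = P₁ → 7P₁ + P₂ = 285.
Market 2: 5P₂ + 2P₁ = 347.
Eliminating P₂: 5×(1) − 1×(2) gives 33P₁ = 1078, so P₁ = 98/3.
Back-substitute into (2): P₂ = (347 − 2×98/3) / 5 = 169/3.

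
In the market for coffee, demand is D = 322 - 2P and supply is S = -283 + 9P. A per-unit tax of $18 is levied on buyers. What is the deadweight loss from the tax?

Deadweight loss = 2916/11

Pre-tax equilibrium: P* = 55, Q* = 212.
Tax on buyers shifts demand to D = 322 − 2(P + 18) = 286 - 2P.
286 - 2P = -283 + 9P gives seller price Ps = 569/11; buyers pay Pb = 569/11 + 18 = 767/11.
New quantity: Q = 322 − 2(767/11) = 2008/11.
DWL = ½ × 18 × (212 − 2008/11) = 2916/11.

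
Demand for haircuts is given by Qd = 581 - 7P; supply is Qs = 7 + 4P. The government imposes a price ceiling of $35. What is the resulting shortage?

Equilibrium price would be P* = 574/11, so the ceiling at 35 binds.
At P = 35: Qd = 581 − 7(35) = 336, Qs = 7 + 4(35) = 147.
Shortage = 336 − 147 = 189.

Shortage = 189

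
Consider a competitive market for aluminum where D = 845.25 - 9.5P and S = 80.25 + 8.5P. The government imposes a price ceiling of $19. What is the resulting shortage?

Shortage = 423

Equilibrium price would be P* = 42.5, so the ceiling at 19 binds.
At P = 19: D = 845.25 − 9.5(19) = 664.75, S = 80.25 + 8.5(19) = 241.75.
Shortage = 664.75 − 241.75 = 423.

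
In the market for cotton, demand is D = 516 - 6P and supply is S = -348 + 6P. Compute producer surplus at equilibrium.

Producer surplus = 588

Equilibrium: 516 - 6P = -348 + 6P gives P* = 72, Q* = 84.
Supply starts at P = 58 (where S = 0).
PS = ½(72 − 58)(84) = 588.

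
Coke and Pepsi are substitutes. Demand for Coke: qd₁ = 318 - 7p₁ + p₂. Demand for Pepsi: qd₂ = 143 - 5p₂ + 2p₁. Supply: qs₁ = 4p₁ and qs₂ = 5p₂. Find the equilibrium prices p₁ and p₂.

p₁ = 3323/108, p₂ = 2209/108

Market 1: 318 - 7p₁ + p₂ = 4p₁ → 11p₁ - p₂ = 318.
Market 2: 10p₂ - 2p₁ = 143.
Eliminating p₂: 10×(1) + 1×(2) gives 108p₁ = 3323, so p₁ = 3323/108.
Back-substitute into (2): p₂ = (143 + 2×3323/108) / 10 = 2209/108.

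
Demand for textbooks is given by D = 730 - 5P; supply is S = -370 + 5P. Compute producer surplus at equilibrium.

Equilibrium: 730 - 5P = -370 + 5P gives P* = 110, Q* = 180.
Supply starts at P = 74 (where S = 0).
PS = ½(110 − 74)(180) = 3240.

Producer surplus = 3240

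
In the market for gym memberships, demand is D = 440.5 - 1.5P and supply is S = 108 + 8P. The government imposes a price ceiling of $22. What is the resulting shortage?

Equilibrium price would be P* = 35, so the ceiling at 22 binds.
At P = 22: D = 440.5 − 1.5(22) = 407.5, S = 108 + 8(22) = 284.
Shortage = 407.5 − 284 = 123.5.

Shortage = 123.5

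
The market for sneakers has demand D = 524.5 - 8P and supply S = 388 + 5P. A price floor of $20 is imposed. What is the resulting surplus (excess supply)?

Surplus = 123.5

Equilibrium price would be P* = 10.5, so the floor at 20 binds.
At P = 20: D = 364.5, S = 488.
Surplus = 488 − 364.5 = 123.5.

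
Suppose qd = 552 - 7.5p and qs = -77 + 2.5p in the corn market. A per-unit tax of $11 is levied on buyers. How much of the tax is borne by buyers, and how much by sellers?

Pre-tax equilibrium: p* = 62.9, q* = 80.25.
Tax on buyers shifts demand to qd = 552 − 7.5(p + 11) = 469.5 - 7.5p.
469.5 - 7.5p = -77 + 2.5p gives seller price ps = 54.65; buyers pay pb = 54.65 + 11 = 65.65.
New quantity: q = 552 − 7.5(65.65) = 59.625.
Buyer burden = 65.65 − 62.9 = 2.75; seller burden = 62.9 − 54.65 = 8.25.

Buyers bear $2.75, sellers bear $8.25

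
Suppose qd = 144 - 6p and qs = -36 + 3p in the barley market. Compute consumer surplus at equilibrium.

Consumer surplus = 48

Equilibrium: 144 - 6p = -36 + 3p gives p* = 20, q* = 24.
Demand choke price (qd = 0): p = 24.
CS = ½(24 − 20)(24) = 48.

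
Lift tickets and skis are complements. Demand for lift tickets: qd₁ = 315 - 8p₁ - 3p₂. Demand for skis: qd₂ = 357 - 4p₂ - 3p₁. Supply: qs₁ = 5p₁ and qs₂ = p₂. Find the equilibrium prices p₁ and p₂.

p₁ = 9, p₂ = 66

Market 1: 315 - 8p₁ - 3p₂ = 5p₁ → 13p₁ + 3p₂ = 315.
Market 2: 5p₂ + 3p₁ = 357.
Eliminating p₂: 5×(1) − 3×(2) gives 56p₁ = 504, so p₁ = 9.
Back-substitute into (2): p₂ = (357 − 3×9) / 5 = 66.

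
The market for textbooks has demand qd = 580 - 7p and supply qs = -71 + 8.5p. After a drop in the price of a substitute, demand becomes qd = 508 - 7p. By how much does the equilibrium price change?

Δp = -144/31

Original equilibrium: p* = 42, q* = 286.
New equilibrium: 508 - 7p = -71 + 8.5p, so 579 = 15.5p and p' = 1158/31; q' = 508 − 7(1158/31) = 7642/31.
Change in price: 1158/31 − 42 = -144/31.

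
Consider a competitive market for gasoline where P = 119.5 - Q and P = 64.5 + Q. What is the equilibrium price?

P* = 92

Set the two price expressions equal: 119.5 - Q = 64.5 + Q.
55 = 2Q, so Q* = 27.5.
P* = 119.5 − (1)(27.5) = 92.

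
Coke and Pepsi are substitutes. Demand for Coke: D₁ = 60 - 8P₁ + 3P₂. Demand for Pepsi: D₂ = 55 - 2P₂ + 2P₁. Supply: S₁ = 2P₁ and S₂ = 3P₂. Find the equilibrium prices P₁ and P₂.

P₁ = 465/44, P₂ = 335/22

Market 1: 60 - 8P₁ + 3P₂ = 2P₁ → 10P₁ - 3P₂ = 60.
Market 2: 5P₂ - 2P₁ = 55.
Eliminating P₂: 5×(1) + 3×(2) gives 44P₁ = 465, so P₁ = 465/44.
Back-substitute into (2): P₂ = (55 + 2×465/44) / 5 = 335/22.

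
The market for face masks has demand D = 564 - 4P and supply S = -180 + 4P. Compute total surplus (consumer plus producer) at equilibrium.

Total surplus = 9216

Equilibrium: 564 - 4P = -180 + 4P gives P* = 93, Q* = 192.
Demand choke price: P = 141; supply starts at P = 45.
CS = ½(141 − 93)(192) = 4608; PS = ½(93 − 45)(192) = 4608.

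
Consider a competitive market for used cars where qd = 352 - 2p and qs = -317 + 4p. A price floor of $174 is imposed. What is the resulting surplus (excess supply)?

Surplus = 375

Equilibrium price would be p* = 111.5, so the floor at 174 binds.
At p = 174: qd = 4, qs = 379.
Surplus = 379 − 4 = 375.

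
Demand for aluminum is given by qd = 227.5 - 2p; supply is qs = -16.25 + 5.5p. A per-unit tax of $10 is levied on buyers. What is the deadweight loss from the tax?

Deadweight loss = 220/3

Pre-tax equilibrium: p* = 32.5, q* = 162.5.
Tax on buyers shifts demand to qd = 227.5 − 2(p + 10) = 207.5 - 2p.
207.5 - 2p = -16.25 + 5.5p gives seller price ps = 179/6; buyers pay pb = 179/6 + 10 = 239/6.
New quantity: q = 227.5 − 2(239/6) = 887/6.
DWL = ½ × 10 × (162.5 − 887/6) = 220/3.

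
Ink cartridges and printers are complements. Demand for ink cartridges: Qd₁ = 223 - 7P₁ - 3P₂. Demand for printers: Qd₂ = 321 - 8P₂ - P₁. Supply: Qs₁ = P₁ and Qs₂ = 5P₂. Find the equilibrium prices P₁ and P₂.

P₁ = 1936/101, P₂ = 2345/101

Market 1: 223 - 7P₁ - 3P₂ = P₁ → 8P₁ + 3P₂ = 223.
Market 2: 13P₂ + P₁ = 321.
Eliminating P₂: 13×(1) − 3×(2) gives 101P₁ = 1936, so P₁ = 1936/101.
Back-substitute into (2): P₂ = (321 − 1×1936/101) / 13 = 2345/101.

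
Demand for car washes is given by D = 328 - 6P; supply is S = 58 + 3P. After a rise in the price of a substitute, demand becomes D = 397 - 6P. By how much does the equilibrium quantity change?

ΔQ = 23

Original equilibrium: P* = 30, Q* = 148.
New equilibrium: 397 - 6P = 58 + 3P, so 339 = 9P and P' = 113/3; Q' = 397 − 6(113/3) = 171.
Change in quantity: 171 − 148 = 23.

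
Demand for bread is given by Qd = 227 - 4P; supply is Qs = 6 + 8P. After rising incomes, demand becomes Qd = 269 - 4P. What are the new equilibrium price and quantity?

P' = 263/12, Q' = 544/3

Original equilibrium: P* = 221/12, Q* = 460/3.
New equilibrium: 269 - 4P = 6 + 8P, so 263 = 12P and P' = 263/12; Q' = 269 − 4(263/12) = 544/3.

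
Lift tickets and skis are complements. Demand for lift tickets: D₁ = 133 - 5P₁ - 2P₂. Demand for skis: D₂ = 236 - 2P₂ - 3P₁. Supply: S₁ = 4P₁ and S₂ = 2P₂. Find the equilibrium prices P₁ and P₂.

Market 1: 133 - 5P₁ - 2P₂ = 4P₁ → 9P₁ + 2P₂ = 133.
Market 2: 4P₂ + 3P₁ = 236.
Eliminating P₂: 4×(1) − 2×(2) gives 30P₁ = 60, so P₁ = 2.
Back-substitute into (2): P₂ = (236 − 3×2) / 4 = 57.5.

P₁ = 2, P₂ = 57.5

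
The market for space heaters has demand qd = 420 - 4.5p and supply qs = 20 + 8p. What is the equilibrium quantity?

q* = 276

Set qd = qs: 420 - 4.5p = 20 + 8p.
400 = 12.5p, so p* = 32.
q* = 420 − 4.5(32) = 276.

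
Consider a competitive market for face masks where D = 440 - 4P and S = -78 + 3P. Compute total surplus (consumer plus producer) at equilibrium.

Equilibrium: 440 - 4P = -78 + 3P gives P* = 74, Q* = 144.
Demand choke price: P = 110; supply starts at P = 26.
CS = ½(110 − 74)(144) = 2592; PS = ½(74 − 26)(144) = 3456.

Total surplus = 6048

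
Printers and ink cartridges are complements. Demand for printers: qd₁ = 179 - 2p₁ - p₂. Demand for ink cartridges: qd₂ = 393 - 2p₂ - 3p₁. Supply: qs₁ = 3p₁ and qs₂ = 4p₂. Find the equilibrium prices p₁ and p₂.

p₁ = 227/9, p₂ = 476/9

Market 1: 179 - 2p₁ - p₂ = 3p₁ → 5p₁ + p₂ = 179.
Market 2: 6p₂ + 3p₁ = 393.
Eliminating p₂: 6×(1) − 1×(2) gives 27p₁ = 681, so p₁ = 227/9.
Back-substitute into (2): p₂ = (393 − 3×227/9) / 6 = 476/9.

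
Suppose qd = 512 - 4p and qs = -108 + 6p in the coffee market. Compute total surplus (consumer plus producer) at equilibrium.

Equilibrium: 512 - 4p = -108 + 6p gives p* = 62, q* = 264.
Demand choke price: p = 128; supply starts at p = 18.
CS = ½(128 − 62)(264) = 8712; PS = ½(62 − 18)(264) = 5808.

Total surplus = 14520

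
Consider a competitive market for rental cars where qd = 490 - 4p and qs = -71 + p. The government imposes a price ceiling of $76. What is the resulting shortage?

Equilibrium price would be p* = 112.2, so the ceiling at 76 binds.
At p = 76: qd = 490 − 4(76) = 186, qs = -71 + 1(76) = 5.
Shortage = 186 − 5 = 181.

Shortage = 181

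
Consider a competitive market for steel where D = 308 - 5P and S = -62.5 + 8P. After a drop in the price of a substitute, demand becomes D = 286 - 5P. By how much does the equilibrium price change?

ΔP = -22/13

Original equilibrium: P* = 28.5, Q* = 165.5.
New equilibrium: 286 - 5P = -62.5 + 8P, so 348.5 = 13P and P' = 697/26; Q' = 286 − 5(697/26) = 3951/26.
Change in price: 697/26 − 28.5 = -22/13.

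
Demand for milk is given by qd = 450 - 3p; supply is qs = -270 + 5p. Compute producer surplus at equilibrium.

Producer surplus = 3240

Equilibrium: 450 - 3p = -270 + 5p gives p* = 90, q* = 180.
Supply starts at p = 54 (where qs = 0).
PS = ½(90 − 54)(180) = 3240.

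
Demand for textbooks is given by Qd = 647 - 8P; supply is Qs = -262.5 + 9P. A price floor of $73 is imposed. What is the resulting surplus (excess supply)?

Surplus = 331.5

Equilibrium price would be P* = 53.5, so the floor at 73 binds.
At P = 73: Qd = 63, Qs = 394.5.
Surplus = 394.5 − 63 = 331.5.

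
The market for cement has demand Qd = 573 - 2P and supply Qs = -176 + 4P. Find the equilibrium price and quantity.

P* = 749/6, Q* = 970/3

Set Qd = Qs: 573 - 2P = -176 + 4P.
749 = 6P, so P* = 749/6.
Q* = 573 − 2(749/6) = 970/3.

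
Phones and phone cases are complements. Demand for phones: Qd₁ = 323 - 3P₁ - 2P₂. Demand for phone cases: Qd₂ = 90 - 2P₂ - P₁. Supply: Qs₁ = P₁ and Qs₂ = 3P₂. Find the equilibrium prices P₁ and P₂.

P₁ = 1435/18, P₂ = 37/18

Market 1: 323 - 3P₁ - 2P₂ = P₁ → 4P₁ + 2P₂ = 323.
Market 2: 5P₂ + P₁ = 90.
Eliminating P₂: 5×(1) − 2×(2) gives 18P₁ = 1435, so P₁ = 1435/18.
Back-substitute into (2): P₂ = (90 − 1×1435/18) / 5 = 37/18.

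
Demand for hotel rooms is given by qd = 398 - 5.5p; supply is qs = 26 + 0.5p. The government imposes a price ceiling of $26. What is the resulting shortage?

Shortage = 216

Equilibrium price would be p* = 62, so the ceiling at 26 binds.
At p = 26: qd = 398 − 5.5(26) = 255, qs = 26 + 0.5(26) = 39.
Shortage = 255 − 39 = 216.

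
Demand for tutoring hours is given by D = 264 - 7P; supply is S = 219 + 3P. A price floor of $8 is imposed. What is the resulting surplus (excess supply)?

Equilibrium price would be P* = 4.5, so the floor at 8 binds.
At P = 8: D = 208, S = 243.
Surplus = 243 − 208 = 35.

Surplus = 35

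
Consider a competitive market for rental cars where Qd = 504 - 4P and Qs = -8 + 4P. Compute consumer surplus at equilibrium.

Consumer surplus = 7688

Equilibrium: 504 - 4P = -8 + 4P gives P* = 64, Q* = 248.
Demand choke price (Qd = 0): P = 126.
CS = ½(126 − 64)(248) = 7688.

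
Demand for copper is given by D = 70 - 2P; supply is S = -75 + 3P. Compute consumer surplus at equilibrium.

Equilibrium: 70 - 2P = -75 + 3P gives P* = 29, Q* = 12.
Demand choke price (D = 0): P = 35.
CS = ½(35 − 29)(12) = 36.

Consumer surplus = 36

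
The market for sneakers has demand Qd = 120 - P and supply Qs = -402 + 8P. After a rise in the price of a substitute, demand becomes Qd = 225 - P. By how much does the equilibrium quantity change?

Original equilibrium: P* = 58, Q* = 62.
New equilibrium: 225 - P = -402 + 8P, so 627 = 9P and P' = 209/3; Q' = 225 − 1(209/3) = 466/3.
Change in quantity: 466/3 − 62 = 280/3.

ΔQ = 280/3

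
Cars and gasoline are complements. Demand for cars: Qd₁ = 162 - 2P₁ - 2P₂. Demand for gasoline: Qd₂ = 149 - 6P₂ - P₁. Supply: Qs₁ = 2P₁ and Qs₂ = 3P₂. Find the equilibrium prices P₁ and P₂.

Market 1: 162 - 2P₁ - 2P₂ = 2P₁ → 4P₁ + 2P₂ = 162.
Market 2: 9P₂ + P₁ = 149.
Eliminating P₂: 9×(1) − 2×(2) gives 34P₁ = 1160, so P₁ = 580/17.
Back-substitute into (2): P₂ = (149 − 1×580/17) / 9 = 217/17.

P₁ = 580/17, P₂ = 217/17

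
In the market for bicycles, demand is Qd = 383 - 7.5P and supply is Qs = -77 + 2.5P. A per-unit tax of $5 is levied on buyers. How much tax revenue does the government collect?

Tax revenue = 143.125

Pre-tax equilibrium: P* = 46, Q* = 38.
Tax on buyers shifts demand to Qd = 383 − 7.5(P + 5) = 345.5 - 7.5P.
345.5 - 7.5P = -77 + 2.5P gives seller price Ps = 42.25; buyers pay Pb = 42.25 + 5 = 47.25.
New quantity: Q = 383 − 7.5(47.25) = 28.625.
Revenue = 5 × 28.625 = 143.125.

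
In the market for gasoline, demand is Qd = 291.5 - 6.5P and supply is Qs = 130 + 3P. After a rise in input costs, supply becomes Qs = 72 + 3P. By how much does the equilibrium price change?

ΔP = 116/19

Original equilibrium: P* = 17, Q* = 181.
New equilibrium: 291.5 - 6.5P = 72 + 3P, so 219.5 = 9.5P and P' = 439/19; Q' = 291.5 − 6.5(439/19) = 2685/19.
Change in price: 439/19 − 17 = 116/19.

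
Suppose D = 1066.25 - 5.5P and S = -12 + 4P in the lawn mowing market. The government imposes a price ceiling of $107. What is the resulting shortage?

Equilibrium price would be P* = 113.5, so the ceiling at 107 binds.
At P = 107: D = 1066.25 − 5.5(107) = 477.75, S = -12 + 4(107) = 416.
Shortage = 477.75 − 416 = 61.75.

Shortage = 61.75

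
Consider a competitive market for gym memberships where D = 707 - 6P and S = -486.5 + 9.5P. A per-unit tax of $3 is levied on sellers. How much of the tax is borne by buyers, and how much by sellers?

Buyers bear 57/31, sellers bear 36/31

Pre-tax equilibrium: P* = 77, Q* = 245.
Tax on sellers shifts supply to S = -486.5 + 9.5(P − 3) = -515 + 9.5P.
707 - 6P = -515 + 9.5P gives buyer price Pb = 2444/31; sellers receive Ps = 2444/31 − 3 = 2351/31.
New quantity: Q = 707 − 6(2444/31) = 7253/31.
Buyer burden = 2444/31 − 77 = 57/31; seller burden = 77 − 2351/31 = 36/31.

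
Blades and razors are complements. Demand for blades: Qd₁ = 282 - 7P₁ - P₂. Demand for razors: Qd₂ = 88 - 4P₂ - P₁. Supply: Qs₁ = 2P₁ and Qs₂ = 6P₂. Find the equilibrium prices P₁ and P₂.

Market 1: 282 - 7P₁ - P₂ = 2P₁ → 9P₁ + P₂ = 282.
Market 2: 10P₂ + P₁ = 88.
Eliminating P₂: 10×(1) − 1×(2) gives 89P₁ = 2732, so P₁ = 2732/89.
Back-substitute into (2): P₂ = (88 − 1×2732/89) / 10 = 510/89.

P₁ = 2732/89, P₂ = 510/89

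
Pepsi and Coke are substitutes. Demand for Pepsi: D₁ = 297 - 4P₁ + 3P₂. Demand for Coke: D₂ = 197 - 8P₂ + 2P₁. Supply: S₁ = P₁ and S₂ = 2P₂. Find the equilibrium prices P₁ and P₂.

P₁ = 3561/44, P₂ = 1579/44

Market 1: 297 - 4P₁ + 3P₂ = P₁ → 5P₁ - 3P₂ = 297.
Market 2: 10P₂ - 2P₁ = 197.
Eliminating P₂: 10×(1) + 3×(2) gives 44P₁ = 3561, so P₁ = 3561/44.
Back-substitute into (2): P₂ = (197 + 2×3561/44) / 10 = 1579/44.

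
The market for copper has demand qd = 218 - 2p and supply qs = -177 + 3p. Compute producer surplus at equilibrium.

Equilibrium: 218 - 2p = -177 + 3p gives p* = 79, q* = 60.
Supply starts at p = 59 (where qs = 0).
PS = ½(79 − 59)(60) = 600.

Producer surplus = 600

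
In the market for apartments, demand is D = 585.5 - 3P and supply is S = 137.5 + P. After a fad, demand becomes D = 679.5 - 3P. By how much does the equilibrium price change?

Original equilibrium: P* = 112, Q* = 249.5.
New equilibrium: 679.5 - 3P = 137.5 + P, so 542 = 4P and P' = 135.5; Q' = 679.5 − 3(135.5) = 273.
Change in price: 135.5 − 112 = 23.5.

ΔP = 23.5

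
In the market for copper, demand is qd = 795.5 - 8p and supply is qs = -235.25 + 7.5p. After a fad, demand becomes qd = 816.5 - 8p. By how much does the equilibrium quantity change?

Δq = 315/31

Original equilibrium: p* = 66.5, q* = 263.5.
New equilibrium: 816.5 - 8p = -235.25 + 7.5p, so 1051.75 = 15.5p and p' = 4207/62; q' = 816.5 − 8(4207/62) = 16967/62.
Change in quantity: 16967/62 − 263.5 = 315/31.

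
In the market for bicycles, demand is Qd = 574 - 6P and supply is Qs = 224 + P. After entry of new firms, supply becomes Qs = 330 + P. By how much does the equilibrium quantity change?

ΔQ = 636/7

Original equilibrium: P* = 50, Q* = 274.
New equilibrium: 574 - 6P = 330 + P, so 244 = 7P and P' = 244/7; Q' = 574 − 6(244/7) = 2554/7.
Change in quantity: 2554/7 − 274 = 636/7.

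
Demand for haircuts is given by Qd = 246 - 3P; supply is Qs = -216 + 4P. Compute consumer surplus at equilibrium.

Consumer surplus = 384

Equilibrium: 246 - 3P = -216 + 4P gives P* = 66, Q* = 48.
Demand choke price (Qd = 0): P = 82.
CS = ½(82 − 66)(48) = 384.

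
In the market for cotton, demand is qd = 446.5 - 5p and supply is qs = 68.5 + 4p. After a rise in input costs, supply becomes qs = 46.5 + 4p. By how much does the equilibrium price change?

Δp = 22/9

Original equilibrium: p* = 42, q* = 236.5.
New equilibrium: 446.5 - 5p = 46.5 + 4p, so 400 = 9p and p' = 400/9; q' = 446.5 − 5(400/9) = 4037/18.
Change in price: 400/9 − 42 = 22/9.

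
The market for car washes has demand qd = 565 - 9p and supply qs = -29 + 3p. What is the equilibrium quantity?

q* = 119.5

Set qd = qs: 565 - 9p = -29 + 3p.
594 = 12p, so p* = 49.5.
q* = 565 − 9(49.5) = 119.5.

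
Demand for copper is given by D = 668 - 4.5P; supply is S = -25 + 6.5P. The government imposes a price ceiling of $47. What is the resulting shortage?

Shortage = 176

Equilibrium price would be P* = 63, so the ceiling at 47 binds.
At P = 47: D = 668 − 4.5(47) = 456.5, S = -25 + 6.5(47) = 280.5.
Shortage = 456.5 − 280.5 = 176.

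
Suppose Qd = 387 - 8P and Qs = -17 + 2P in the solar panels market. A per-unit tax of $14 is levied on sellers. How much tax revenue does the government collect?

Pre-tax equilibrium: P* = 40.4, Q* = 63.8.
Tax on sellers shifts supply to Qs = -17 + 2(P − 14) = -45 + 2P.
387 - 8P = -45 + 2P gives buyer price Pb = 43.2; sellers receive Ps = 43.2 − 14 = 29.2.
New quantity: Q = 387 − 8(43.2) = 41.4.
Revenue = 14 × 41.4 = 579.6.

Tax revenue = 579.6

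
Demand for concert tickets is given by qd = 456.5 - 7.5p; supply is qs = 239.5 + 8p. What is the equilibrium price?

Set qd = qs: 456.5 - 7.5p = 239.5 + 8p.
217 = 15.5p, so p* = 14.
q* = 456.5 − 7.5(14) = 351.5.

p* = 14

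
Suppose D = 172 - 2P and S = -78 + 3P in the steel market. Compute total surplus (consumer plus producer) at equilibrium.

Equilibrium: 172 - 2P = -78 + 3P gives P* = 50, Q* = 72.
Demand choke price: P = 86; supply starts at P = 26.
CS = ½(86 − 50)(72) = 1296; PS = ½(50 − 26)(72) = 864.

Total surplus = 2160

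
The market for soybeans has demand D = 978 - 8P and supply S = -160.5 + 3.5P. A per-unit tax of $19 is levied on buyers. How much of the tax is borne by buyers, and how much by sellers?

Buyers bear 133/23, sellers bear 304/23

Pre-tax equilibrium: P* = 99, Q* = 186.
Tax on buyers shifts demand to D = 978 − 8(P + 19) = 826 - 8P.
826 - 8P = -160.5 + 3.5P gives seller price Ps = 1973/23; buyers pay Pb = 1973/23 + 19 = 2410/23.
New quantity: Q = 978 − 8(2410/23) = 3214/23.
Buyer burden = 2410/23 − 99 = 133/23; seller burden = 99 − 1973/23 = 304/23.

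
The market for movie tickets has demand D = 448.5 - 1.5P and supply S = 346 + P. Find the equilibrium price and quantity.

P* = 41, Q* = 387

Set D = S: 448.5 - 1.5P = 346 + P.
102.5 = 2.5P, so P* = 41.
Q* = 448.5 − 1.5(41) = 387.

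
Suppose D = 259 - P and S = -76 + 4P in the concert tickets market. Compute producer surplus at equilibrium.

Producer surplus = 4608

Equilibrium: 259 - P = -76 + 4P gives P* = 67, Q* = 192.
Supply starts at P = 19 (where S = 0).
PS = ½(67 − 19)(192) = 4608.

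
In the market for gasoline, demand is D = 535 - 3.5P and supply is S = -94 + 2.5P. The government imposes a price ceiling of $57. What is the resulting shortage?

Equilibrium price would be P* = 629/6, so the ceiling at 57 binds.
At P = 57: D = 535 − 3.5(57) = 335.5, S = -94 + 2.5(57) = 48.5.
Shortage = 335.5 − 48.5 = 287.

Shortage = 287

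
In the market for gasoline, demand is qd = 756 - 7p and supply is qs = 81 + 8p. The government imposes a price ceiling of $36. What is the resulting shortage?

Shortage = 135

Equilibrium price would be p* = 45, so the ceiling at 36 binds.
At p = 36: qd = 756 − 7(36) = 504, qs = 81 + 8(36) = 369.
Shortage = 504 − 369 = 135.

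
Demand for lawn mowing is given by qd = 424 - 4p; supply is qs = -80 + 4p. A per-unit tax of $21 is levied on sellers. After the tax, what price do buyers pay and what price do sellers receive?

Pre-tax equilibrium: p* = 63, q* = 172.
Tax on sellers shifts supply to qs = -80 + 4(p − 21) = -164 + 4p.
424 - 4p = -164 + 4p gives buyer price pb = 73.5; sellers receive ps = 73.5 − 21 = 52.5.
New quantity: q = 424 − 4(73.5) = 130.

Buyers pay $73.5, sellers receive $52.5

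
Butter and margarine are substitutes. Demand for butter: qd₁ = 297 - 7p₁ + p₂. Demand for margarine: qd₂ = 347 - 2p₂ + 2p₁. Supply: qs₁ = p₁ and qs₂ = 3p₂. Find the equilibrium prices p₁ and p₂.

p₁ = 916/19, p₂ = 1685/19

Market 1: 297 - 7p₁ + p₂ = p₁ → 8p₁ - p₂ = 297.
Market 2: 5p₂ - 2p₁ = 347.
Eliminating p₂: 5×(1) + 1×(2) gives 38p₁ = 1832, so p₁ = 916/19.
Back-substitute into (2): p₂ = (347 + 2×916/19) / 5 = 1685/19.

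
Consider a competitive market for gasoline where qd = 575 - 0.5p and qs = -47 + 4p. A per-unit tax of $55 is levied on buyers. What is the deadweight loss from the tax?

Pre-tax equilibrium: p* = 1244/9, q* = 4553/9.
Tax on buyers shifts demand to qd = 575 − 0.5(p + 55) = 547.5 - 0.5p.
547.5 - 0.5p = -47 + 4p gives seller price ps = 1189/9; buyers pay pb = 1189/9 + 55 = 1684/9.
New quantity: q = 575 − 0.5(1684/9) = 4333/9.
DWL = ½ × 55 × (4553/9 − 4333/9) = 6050/9.

Deadweight loss = 6050/9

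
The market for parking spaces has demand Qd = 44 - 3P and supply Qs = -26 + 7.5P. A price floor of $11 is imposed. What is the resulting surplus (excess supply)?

Surplus = 45.5

Equilibrium price would be P* = 20/3, so the floor at 11 binds.
At P = 11: Qd = 11, Qs = 56.5.
Surplus = 56.5 − 11 = 45.5.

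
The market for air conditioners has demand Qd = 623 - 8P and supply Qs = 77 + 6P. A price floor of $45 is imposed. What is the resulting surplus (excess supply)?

Surplus = 84

Equilibrium price would be P* = 39, so the floor at 45 binds.
At P = 45: Qd = 263, Qs = 347.
Surplus = 347 − 263 = 84.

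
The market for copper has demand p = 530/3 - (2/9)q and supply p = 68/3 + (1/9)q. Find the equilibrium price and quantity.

p* = 74, q* = 462

Set the two price expressions equal: 530/3 - (2/9)q = 68/3 + (1/9)q.
154 = (1/3)q, so q* = 462.
p* = 530/3 − (2/9)(462) = 74.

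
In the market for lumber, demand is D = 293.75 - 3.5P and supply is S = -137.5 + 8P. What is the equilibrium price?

P* = 37.5

Set D = S: 293.75 - 3.5P = -137.5 + 8P.
431.25 = 11.5P, so P* = 37.5.
Q* = 293.75 − 3.5(37.5) = 162.5.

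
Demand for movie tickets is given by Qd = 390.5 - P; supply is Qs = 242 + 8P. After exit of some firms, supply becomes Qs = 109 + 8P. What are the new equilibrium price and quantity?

P' = 563/18, Q' = 3233/9

Original equilibrium: P* = 16.5, Q* = 374.
New equilibrium: 390.5 - P = 109 + 8P, so 281.5 = 9P and P' = 563/18; Q' = 390.5 − 1(563/18) = 3233/9.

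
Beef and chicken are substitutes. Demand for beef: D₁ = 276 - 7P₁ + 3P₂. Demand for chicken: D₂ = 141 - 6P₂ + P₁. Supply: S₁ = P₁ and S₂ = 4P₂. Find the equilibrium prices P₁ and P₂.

Market 1: 276 - 7P₁ + 3P₂ = P₁ → 8P₁ - 3P₂ = 276.
Market 2: 10P₂ - P₁ = 141.
Eliminating P₂: 10×(1) + 3×(2) gives 77P₁ = 3183, so P₁ = 3183/77.
Back-substitute into (2): P₂ = (141 + 1×3183/77) / 10 = 1404/77.

P₁ = 3183/77, P₂ = 1404/77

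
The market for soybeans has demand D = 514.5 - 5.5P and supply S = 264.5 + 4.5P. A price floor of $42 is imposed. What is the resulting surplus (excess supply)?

Equilibrium price would be P* = 25, so the floor at 42 binds.
At P = 42: D = 283.5, S = 453.5.
Surplus = 453.5 − 283.5 = 170.

Surplus = 170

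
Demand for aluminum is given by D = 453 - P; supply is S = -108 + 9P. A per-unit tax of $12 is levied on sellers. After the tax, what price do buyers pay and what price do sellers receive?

Pre-tax equilibrium: P* = 56.1, Q* = 396.9.
Tax on sellers shifts supply to S = -108 + 9(P − 12) = -216 + 9P.
453 - P = -216 + 9P gives buyer price Pb = 66.9; sellers receive Ps = 66.9 − 12 = 54.9.
New quantity: Q = 453 − 1(66.9) = 386.1.

Buyers pay $66.9, sellers receive $54.9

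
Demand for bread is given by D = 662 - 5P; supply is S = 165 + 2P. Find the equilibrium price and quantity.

Set D = S: 662 - 5P = 165 + 2P.
497 = 7P, so P* = 71.
Q* = 662 − 5(71) = 307.

P* = 71, Q* = 307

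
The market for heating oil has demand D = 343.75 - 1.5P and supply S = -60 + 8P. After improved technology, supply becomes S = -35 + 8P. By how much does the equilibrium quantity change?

ΔQ = 75/19

Original equilibrium: P* = 42.5, Q* = 280.
New equilibrium: 343.75 - 1.5P = -35 + 8P, so 378.75 = 9.5P and P' = 1515/38; Q' = 343.75 − 1.5(1515/38) = 5395/19.
Change in quantity: 5395/19 − 280 = 75/19.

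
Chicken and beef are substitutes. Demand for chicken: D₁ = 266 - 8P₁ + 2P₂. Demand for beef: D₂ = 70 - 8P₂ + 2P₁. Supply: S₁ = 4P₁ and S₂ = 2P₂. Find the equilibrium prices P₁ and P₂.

Market 1: 266 - 8P₁ + 2P₂ = 4P₁ → 12P₁ - 2P₂ = 266.
Market 2: 10P₂ - 2P₁ = 70.
Eliminating P₂: 10×(1) + 2×(2) gives 116P₁ = 2800, so P₁ = 700/29.
Back-substitute into (2): P₂ = (70 + 2×700/29) / 10 = 343/29.

P₁ = 700/29, P₂ = 343/29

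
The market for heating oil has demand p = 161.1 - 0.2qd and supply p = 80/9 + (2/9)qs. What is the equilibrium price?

Set the two price expressions equal: 161.1 - 0.2q = 80/9 + (2/9)q.
13699/90 = (19/45)q, so q* = 360.5.
p* = 161.1 − (0.2)(360.5) = 89.

p* = 89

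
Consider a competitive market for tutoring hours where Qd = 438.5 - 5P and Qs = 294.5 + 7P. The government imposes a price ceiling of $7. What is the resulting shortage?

Equilibrium price would be P* = 12, so the ceiling at 7 binds.
At P = 7: Qd = 438.5 − 5(7) = 403.5, Qs = 294.5 + 7(7) = 343.5.
Shortage = 403.5 − 343.5 = 60.

Shortage = 60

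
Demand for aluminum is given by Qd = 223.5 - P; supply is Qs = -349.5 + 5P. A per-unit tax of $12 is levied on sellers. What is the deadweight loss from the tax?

Deadweight loss = 60

Pre-tax equilibrium: P* = 95.5, Q* = 128.
Tax on sellers shifts supply to Qs = -349.5 + 5(P − 12) = -409.5 + 5P.
223.5 - P = -409.5 + 5P gives buyer price Pb = 105.5; sellers receive Ps = 105.5 − 12 = 93.5.
New quantity: Q = 223.5 − 1(105.5) = 118.
DWL = ½ × 12 × (128 − 118) = 60.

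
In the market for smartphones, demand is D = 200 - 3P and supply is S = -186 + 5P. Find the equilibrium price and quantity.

P* = 48.25, Q* = 55.25

Set D = S: 200 - 3P = -186 + 5P.
386 = 8P, so P* = 48.25.
Q* = 200 − 3(48.25) = 55.25.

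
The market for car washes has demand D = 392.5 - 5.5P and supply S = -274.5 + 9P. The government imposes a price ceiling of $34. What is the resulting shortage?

Shortage = 174

Equilibrium price would be P* = 46, so the ceiling at 34 binds.
At P = 34: D = 392.5 − 5.5(34) = 205.5, S = -274.5 + 9(34) = 31.5.
Shortage = 205.5 − 31.5 = 174.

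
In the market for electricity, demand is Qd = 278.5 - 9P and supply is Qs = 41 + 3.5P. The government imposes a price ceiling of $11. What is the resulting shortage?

Equilibrium price would be P* = 19, so the ceiling at 11 binds.
At P = 11: Qd = 278.5 − 9(11) = 179.5, Qs = 41 + 3.5(11) = 79.5.
Shortage = 179.5 − 79.5 = 100.

Shortage = 100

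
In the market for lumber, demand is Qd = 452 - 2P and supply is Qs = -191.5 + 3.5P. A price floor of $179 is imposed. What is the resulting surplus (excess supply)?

Equilibrium price would be P* = 117, so the floor at 179 binds.
At P = 179: Qd = 94, Qs = 435.
Surplus = 435 − 94 = 341.

Surplus = 341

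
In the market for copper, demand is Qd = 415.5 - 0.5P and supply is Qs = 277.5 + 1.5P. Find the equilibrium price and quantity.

P* = 69, Q* = 381

Set Qd = Qs: 415.5 - 0.5P = 277.5 + 1.5P.
138 = 2P, so P* = 69.
Q* = 415.5 − 0.5(69) = 381.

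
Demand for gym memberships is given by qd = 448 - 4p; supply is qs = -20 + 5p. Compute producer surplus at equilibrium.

Producer surplus = 5760

Equilibrium: 448 - 4p = -20 + 5p gives p* = 52, q* = 240.
Supply starts at p = 4 (where qs = 0).
PS = ½(52 − 4)(240) = 5760.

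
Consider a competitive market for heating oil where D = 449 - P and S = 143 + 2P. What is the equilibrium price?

Set D = S: 449 - P = 143 + 2P.
306 = 3P, so P* = 102.
Q* = 449 − 1(102) = 347.

P* = 102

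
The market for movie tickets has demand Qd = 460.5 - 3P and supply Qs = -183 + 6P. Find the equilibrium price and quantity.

P* = 71.5, Q* = 246

Set Qd = Qs: 460.5 - 3P = -183 + 6P.
643.5 = 9P, so P* = 71.5.
Q* = 460.5 − 3(71.5) = 246.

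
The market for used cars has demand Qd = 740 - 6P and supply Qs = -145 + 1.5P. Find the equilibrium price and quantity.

P* = 118, Q* = 32

Set Qd = Qs: 740 - 6P = -145 + 1.5P.
885 = 7.5P, so P* = 118.
Q* = 740 − 6(118) = 32.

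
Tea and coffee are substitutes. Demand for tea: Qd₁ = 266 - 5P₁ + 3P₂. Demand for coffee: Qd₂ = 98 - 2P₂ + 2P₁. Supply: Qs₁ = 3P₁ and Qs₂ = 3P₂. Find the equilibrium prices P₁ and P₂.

P₁ = 812/17, P₂ = 658/17

Market 1: 266 - 5P₁ + 3P₂ = 3P₁ → 8P₁ - 3P₂ = 266.
Market 2: 5P₂ - 2P₁ = 98.
Eliminating P₂: 5×(1) + 3×(2) gives 34P₁ = 1624, so P₁ = 812/17.
Back-substitute into (2): P₂ = (98 + 2×812/17) / 5 = 658/17.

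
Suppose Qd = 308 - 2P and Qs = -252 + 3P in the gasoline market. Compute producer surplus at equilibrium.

Producer surplus = 1176

Equilibrium: 308 - 2P = -252 + 3P gives P* = 112, Q* = 84.
Supply starts at P = 84 (where Qs = 0).
PS = ½(112 − 84)(84) = 1176.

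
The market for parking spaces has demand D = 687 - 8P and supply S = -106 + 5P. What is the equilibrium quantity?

Set D = S: 687 - 8P = -106 + 5P.
793 = 13P, so P* = 61.
Q* = 687 − 8(61) = 199.

Q* = 199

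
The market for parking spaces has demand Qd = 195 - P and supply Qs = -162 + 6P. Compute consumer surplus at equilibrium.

Equilibrium: 195 - P = -162 + 6P gives P* = 51, Q* = 144.
Demand choke price (Qd = 0): P = 195.
CS = ½(195 − 51)(144) = 10368.

Consumer surplus = 10368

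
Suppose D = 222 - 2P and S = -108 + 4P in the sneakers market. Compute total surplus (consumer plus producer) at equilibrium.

Total surplus = 4704

Equilibrium: 222 - 2P = -108 + 4P gives P* = 55, Q* = 112.
Demand choke price: P = 111; supply starts at P = 27.
CS = ½(111 − 55)(112) = 3136; PS = ½(55 − 27)(112) = 1568.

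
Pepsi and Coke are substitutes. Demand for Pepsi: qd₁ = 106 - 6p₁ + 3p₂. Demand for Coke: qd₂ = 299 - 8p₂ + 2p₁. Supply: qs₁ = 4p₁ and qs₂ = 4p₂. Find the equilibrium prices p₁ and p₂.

p₁ = 723/38, p₂ = 1601/57

Market 1: 106 - 6p₁ + 3p₂ = 4p₁ → 10p₁ - 3p₂ = 106.
Market 2: 12p₂ - 2p₁ = 299.
Eliminating p₂: 12×(1) + 3×(2) gives 114p₁ = 2169, so p₁ = 723/38.
Back-substitute into (2): p₂ = (299 + 2×723/38) / 12 = 1601/57.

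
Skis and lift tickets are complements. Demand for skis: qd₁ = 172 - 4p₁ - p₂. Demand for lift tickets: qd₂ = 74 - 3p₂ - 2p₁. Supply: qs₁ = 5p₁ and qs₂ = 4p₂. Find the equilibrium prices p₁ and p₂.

Market 1: 172 - 4p₁ - p₂ = 5p₁ → 9p₁ + p₂ = 172.
Market 2: 7p₂ + 2p₁ = 74.
Eliminating p₂: 7×(1) − 1×(2) gives 61p₁ = 1130, so p₁ = 1130/61.
Back-substitute into (2): p₂ = (74 − 2×1130/61) / 7 = 322/61.

p₁ = 1130/61, p₂ = 322/61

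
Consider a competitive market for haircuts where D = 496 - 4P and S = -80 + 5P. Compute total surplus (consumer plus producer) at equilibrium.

Equilibrium: 496 - 4P = -80 + 5P gives P* = 64, Q* = 240.
Demand choke price: P = 124; supply starts at P = 16.
CS = ½(124 − 64)(240) = 7200; PS = ½(64 − 16)(240) = 5760.

Total surplus = 12960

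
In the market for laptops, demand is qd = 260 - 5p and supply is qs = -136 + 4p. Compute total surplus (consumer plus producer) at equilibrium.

Equilibrium: 260 - 5p = -136 + 4p gives p* = 44, q* = 40.
Demand choke price: p = 52; supply starts at p = 34.
CS = ½(52 − 44)(40) = 160; PS = ½(44 − 34)(40) = 200.

Total surplus = 360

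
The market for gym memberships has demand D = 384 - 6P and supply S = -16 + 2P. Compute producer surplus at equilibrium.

Producer surplus = 1764

Equilibrium: 384 - 6P = -16 + 2P gives P* = 50, Q* = 84.
Supply starts at P = 8 (where S = 0).
PS = ½(50 − 8)(84) = 1764.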